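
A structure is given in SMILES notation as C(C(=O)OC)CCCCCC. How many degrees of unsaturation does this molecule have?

Atom tally by fragment:
  CH3OOCCH2 → C:3 H:5 O:2
  CH2 → C:1 H:2
  CH2 → C:1 H:2
  CH2 → C:1 H:2
  CH2 → C:1 H:2
  CH2 → C:1 H:2
  CH3 → C:1 H:3
Element totals:
  C: 9
  H: 18
  O: 2
Molecular formula: C9H18O2.
DoU = (2C + 2 + N − H − X) / 2 = (2·9 + 2 + 0 − 18 − 0) / 2 = 1.

1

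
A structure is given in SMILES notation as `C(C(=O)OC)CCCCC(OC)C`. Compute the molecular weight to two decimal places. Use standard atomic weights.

188.27 g/mol

Atom tally by fragment:
  CH3OOCCH2 → C:3 H:5 O:2
  CH2 → C:1 H:2
  CH2 → C:1 H:2
  CH2 → C:1 H:2
  CH2 → C:1 H:2
  CH(OCH3) → C:2 H:4 O:1
  CH3 → C:1 H:3
Element totals:
  C: 10
  H: 20
  O: 3
Molecular formula: C10H20O3.
  M = 10(12.011) + 20(1.008) + 3(15.999)
    = 120.110 + 20.160 + 47.997 = 188.267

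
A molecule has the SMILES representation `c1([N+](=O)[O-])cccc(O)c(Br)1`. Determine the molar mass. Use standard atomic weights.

218.01 g/mol

Atom tally by fragment:
  benzene ring core → C:6 H:6
  (− 3 ring H displaced by substituents)
  + NO2 → N:1 O:2
  + OH → O:1 H:1
  + Br → Br:1
Element totals:
  C: 6
  H: 4
  Br: 1
  N: 1
  O: 3
Molecular formula: C6H4BrNO3.
  M = 6(12.011) + 4(1.008) + 79.904 + 14.007 + 3(15.999)
    = 72.066 + 4.032 + 79.904 + 14.007 + 47.997 = 218.006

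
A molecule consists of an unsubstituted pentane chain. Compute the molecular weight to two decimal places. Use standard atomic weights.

Atom tally by fragment:
  CH3 → C:1 H:3
  CH2 → C:1 H:2
  CH2 → C:1 H:2
  CH2 → C:1 H:2
  CH3 → C:1 H:3
Element totals:
  C: 5
  H: 12
Molecular formula: C5H12.
  M = 5(12.011) + 12(1.008)
    = 60.055 + 12.096 = 72.151

72.15 g/mol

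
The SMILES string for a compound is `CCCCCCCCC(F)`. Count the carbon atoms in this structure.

9

Atom tally by fragment:
  CH3 → C:1 H:3
  CH2 → C:1 H:2
  CH2 → C:1 H:2
  CH2 → C:1 H:2
  CH2 → C:1 H:2
  CH2 → C:1 H:2
  CH2 → C:1 H:2
  CH2 → C:1 H:2
  CH2F → C:1 H:2 F:1
Element totals:
  C: 9
  H: 19
  F: 1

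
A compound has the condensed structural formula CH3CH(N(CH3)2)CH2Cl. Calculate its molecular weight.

121.61 g/mol

Element totals:
  C: 5
  H: 12
  Cl: 1
  N: 1
Molecular formula: C5H12ClN.
  M = 5(12.011) + 12(1.008) + 35.45 + 14.007
    = 60.055 + 12.096 + 35.450 + 14.007 = 121.608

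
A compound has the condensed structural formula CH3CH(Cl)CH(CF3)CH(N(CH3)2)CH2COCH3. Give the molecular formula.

Atom tally by fragment:
  CH3 → C:1 H:3
  CH(Cl) → C:1 H:1 Cl:1
  CH(CF3) → C:2 H:1 F:3
  CH(N(CH3)2) → C:3 H:7 N:1
  CH2COCH3 → C:3 H:5 O:1
Element totals:
  C: 10
  H: 17
  Cl: 1
  F: 3
  N: 1
  O: 1

C10H17ClF3NO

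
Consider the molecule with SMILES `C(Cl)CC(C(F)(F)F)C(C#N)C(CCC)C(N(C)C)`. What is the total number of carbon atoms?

13

Atom tally by fragment:
  ClCH2 → C:1 H:2 Cl:1
  CH2 → C:1 H:2
  CH(CF3) → C:2 H:1 F:3
  CH(CN) → C:2 H:1 N:1
  CH(CH2CH2CH3) → C:4 H:8
  CH2N(CH3)2 → C:3 H:8 N:1
Element totals:
  C: 13
  H: 22
  Cl: 1
  F: 3
  N: 2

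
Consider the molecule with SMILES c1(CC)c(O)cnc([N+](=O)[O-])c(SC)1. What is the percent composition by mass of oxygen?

Atom tally by fragment:
  pyridine ring core → C:5 H:5 N:1
  (− 4 ring H displaced by substituents)
  + C2H5 → C:2 H:5
  + OH → O:1 H:1
  + NO2 → N:1 O:2
  + SCH3 → C:1 H:3 S:1
Element totals:
  C: 8
  H: 10
  N: 2
  O: 3
  S: 1
Molecular formula: C8H10N2O3S.
Molar mass = 214.239 g/mol.
Mass from O: 3 × 15.999 = 47.997 g/mol.
%O = 47.997 / 214.239 × 100 = 22.40%.

22.40%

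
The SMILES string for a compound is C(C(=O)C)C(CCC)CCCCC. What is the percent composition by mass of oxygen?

Atom tally by fragment:
  CH3COCH2 → C:3 H:5 O:1
  CH(CH2CH2CH3) → C:4 H:8
  CH2 → C:1 H:2
  CH2 → C:1 H:2
  CH2 → C:1 H:2
  CH2 → C:1 H:2
  CH3 → C:1 H:3
Element totals:
  C: 12
  H: 24
  O: 1
Molecular formula: C12H24O.
Molar mass = 184.323 g/mol.
Mass from O: 1 × 15.999 = 15.999 g/mol.
%O = 15.999 / 184.323 × 100 = 8.68%.

8.68%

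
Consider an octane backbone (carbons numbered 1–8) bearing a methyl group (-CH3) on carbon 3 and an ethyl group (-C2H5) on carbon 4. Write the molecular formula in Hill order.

C11H24

Atom tally by fragment:
  CH3 → C:1 H:3
  CH2 → C:1 H:2
  CH(CH3) → C:2 H:4
  CH(C2H5) → C:3 H:6
  CH2 → C:1 H:2
  CH2 → C:1 H:2
  CH2 → C:1 H:2
  CH3 → C:1 H:3
Element totals:
  C: 11
  H: 24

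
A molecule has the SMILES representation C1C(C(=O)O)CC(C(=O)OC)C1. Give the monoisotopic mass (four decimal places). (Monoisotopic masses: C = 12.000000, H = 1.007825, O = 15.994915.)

Atom tally by fragment:
  cyclopentane ring core → C:5 H:10
  (− 2 ring H displaced by substituents)
  + COOH → C:1 H:1 O:2
  + COOCH3 → C:2 H:3 O:2
Element totals:
  C: 8
  H: 12
  O: 4
Molecular formula: C8H12O4.
  M = 8(12.0) + 12(1.007825) + 4(15.994915)
    = 96.000000 + 12.093900 + 63.979660 = 172.073560

172.0736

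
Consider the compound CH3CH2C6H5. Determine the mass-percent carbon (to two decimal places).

90.51%

Atom tally by fragment:
  CH3 → C:1 H:3
  CH2C6H5 → C:7 H:7
Element totals:
  C: 8
  H: 10
Molecular formula: C8H10.
Molar mass = 106.168 g/mol.
Mass from C: 8 × 12.011 = 96.088 g/mol.
%C = 96.088 / 106.168 × 100 = 90.51%.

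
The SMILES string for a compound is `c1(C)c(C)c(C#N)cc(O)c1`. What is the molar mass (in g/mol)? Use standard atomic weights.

147.18 g/mol

Atom tally by fragment:
  benzene ring core → C:6 H:6
  (− 4 ring H displaced by substituents)
  + CH3 → C:1 H:3
  + CH3 → C:1 H:3
  + CN → C:1 N:1
  + OH → O:1 H:1
Element totals:
  C: 9
  H: 9
  N: 1
  O: 1
Molecular formula: C9H9NO.
  M = 9(12.011) + 9(1.008) + 14.007 + 15.999
    = 108.099 + 9.072 + 14.007 + 15.999 = 147.177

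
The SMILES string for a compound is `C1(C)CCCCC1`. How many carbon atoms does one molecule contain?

Atom tally by fragment:
  cyclohexane ring core → C:6 H:12
  (− 1 ring H displaced by substituents)
  + CH3 → C:1 H:3
Element totals:
  C: 7
  H: 14

7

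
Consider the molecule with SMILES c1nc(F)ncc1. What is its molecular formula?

Atom tally by fragment:
  pyrimidine ring core → C:4 H:4 N:2
  (− 1 ring H displaced by substituents)
  + F → F:1
Element totals:
  C: 4
  H: 3
  F: 1
  N: 2

C4H3FN2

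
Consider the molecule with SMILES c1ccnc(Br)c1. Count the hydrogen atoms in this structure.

Atom tally by fragment:
  pyridine ring core → C:5 H:5 N:1
  (− 1 ring H displaced by substituents)
  + Br → Br:1
Element totals:
  C: 5
  H: 4
  Br: 1
  N: 1

4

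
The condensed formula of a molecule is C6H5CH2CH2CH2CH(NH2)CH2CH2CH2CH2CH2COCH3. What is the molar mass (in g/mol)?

Atom tally by fragment:
  C6H5CH2 → C:7 H:7
  CH2 → C:1 H:2
  CH2 → C:1 H:2
  CH(NH2) → C:1 H:3 N:1
  CH2 → C:1 H:2
  CH2 → C:1 H:2
  CH2 → C:1 H:2
  CH2 → C:1 H:2
  CH2COCH3 → C:3 H:5 O:1
Element totals:
  C: 17
  H: 27
  N: 1
  O: 1
Molecular formula: C17H27NO.
  M = 17(12.011) + 27(1.008) + 14.007 + 15.999
    = 204.187 + 27.216 + 14.007 + 15.999 = 261.409

261.41 g/mol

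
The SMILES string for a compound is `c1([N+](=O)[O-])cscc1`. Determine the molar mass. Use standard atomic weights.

Atom tally by fragment:
  thiophene ring core → C:4 H:4 S:1
  (− 1 ring H displaced by substituents)
  + NO2 → N:1 O:2
Element totals:
  C: 4
  H: 3
  N: 1
  O: 2
  S: 1
Molecular formula: C4H3NO2S.
  M = 4(12.011) + 3(1.008) + 14.007 + 2(15.999) + 32.06
    = 48.044 + 3.024 + 14.007 + 31.998 + 32.060 = 129.133

129.13 g/mol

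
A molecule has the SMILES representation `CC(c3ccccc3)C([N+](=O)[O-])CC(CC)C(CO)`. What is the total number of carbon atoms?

15

Atom tally by fragment:
  CH3 → C:1 H:3
  CH(C6H5) → C:7 H:6
  CH(NO2) → C:1 H:1 N:1 O:2
  CH2 → C:1 H:2
  CH(C2H5) → C:3 H:6
  CH2CH2OH → C:2 H:5 O:1
Element totals:
  C: 15
  H: 23
  N: 1
  O: 3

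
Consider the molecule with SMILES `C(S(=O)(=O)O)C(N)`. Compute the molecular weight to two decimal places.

Atom tally by fragment:
  HO3SCH2 → C:1 H:3 S:1 O:3
  CH2NH2 → C:1 H:4 N:1
Element totals:
  C: 2
  H: 7
  N: 1
  O: 3
  S: 1
Molecular formula: C2H7NO3S.
  M = 2(12.011) + 7(1.008) + 14.007 + 3(15.999) + 32.06
    = 24.022 + 7.056 + 14.007 + 47.997 + 32.060 = 125.142

125.14 g/mol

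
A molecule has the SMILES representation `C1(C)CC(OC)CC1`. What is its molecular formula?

Atom tally by fragment:
  cyclopentane ring core → C:5 H:10
  (− 2 ring H displaced by substituents)
  + CH3 → C:1 H:3
  + OCH3 → C:1 H:3 O:1
Element totals:
  C: 7
  H: 14
  O: 1

C7H14O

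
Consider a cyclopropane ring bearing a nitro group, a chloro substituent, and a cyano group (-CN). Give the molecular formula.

C4H3ClN2O2

Atom tally by fragment:
  cyclopropane ring core → C:3 H:6
  (− 3 ring H displaced by substituents)
  + NO2 → N:1 O:2
  + Cl → Cl:1
  + CN → C:1 N:1
Element totals:
  C: 4
  H: 3
  Cl: 1
  N: 2
  O: 2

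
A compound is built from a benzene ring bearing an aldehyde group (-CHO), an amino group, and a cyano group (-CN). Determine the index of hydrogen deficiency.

Atom tally by fragment:
  benzene ring core → C:6 H:6
  (− 3 ring H displaced by substituents)
  + CHO → C:1 H:1 O:1
  + NH2 → N:1 H:2
  + CN → C:1 N:1
Element totals:
  C: 8
  H: 6
  N: 2
  O: 1
Molecular formula: C8H6N2O.
DoU = (2C + 2 + N − H − X) / 2 = (2·8 + 2 + 2 − 6 − 0) / 2 = 7.

7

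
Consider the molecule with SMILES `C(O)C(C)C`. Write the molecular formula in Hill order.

C4H10O

Atom tally by fragment:
  HOCH2 → C:1 H:3 O:1
  CH(CH3) → C:2 H:4
  CH3 → C:1 H:3
Element totals:
  C: 4
  H: 10
  O: 1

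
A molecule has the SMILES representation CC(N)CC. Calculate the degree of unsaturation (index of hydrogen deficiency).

0

Atom tally by fragment:
  CH3 → C:1 H:3
  CH(NH2) → C:1 H:3 N:1
  CH2 → C:1 H:2
  CH3 → C:1 H:3
Element totals:
  C: 4
  H: 11
  N: 1
Molecular formula: C4H11N.
DoU = (2C + 2 + N − H − X) / 2 = (2·4 + 2 + 1 − 11 − 0) / 2 = 0.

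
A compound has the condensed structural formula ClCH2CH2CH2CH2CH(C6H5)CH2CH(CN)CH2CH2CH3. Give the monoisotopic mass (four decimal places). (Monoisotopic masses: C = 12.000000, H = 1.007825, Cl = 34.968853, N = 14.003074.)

Atom tally by fragment:
  ClCH2 → C:1 H:2 Cl:1
  CH2 → C:1 H:2
  CH2 → C:1 H:2
  CH2 → C:1 H:2
  CH(C6H5) → C:7 H:6
  CH2 → C:1 H:2
  CH(CN) → C:2 H:1 N:1
  CH2 → C:1 H:2
  CH2 → C:1 H:2
  CH3 → C:1 H:3
Element totals:
  C: 17
  H: 24
  Cl: 1
  N: 1
Molecular formula: C17H24ClN.
  M = 17(12.0) + 24(1.007825) + 34.968853 + 14.003074
    = 204.000000 + 24.187800 + 34.968853 + 14.003074 = 277.159727

277.1597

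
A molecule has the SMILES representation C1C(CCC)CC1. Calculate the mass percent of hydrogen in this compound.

Atom tally by fragment:
  cyclobutane ring core → C:4 H:8
  (− 1 ring H displaced by substituents)
  + CH2CH2CH3 → C:3 H:7
Element totals:
  C: 7
  H: 14
Molecular formula: C7H14.
Molar mass = 98.189 g/mol.
Mass from H: 14 × 1.008 = 14.112 g/mol.
%H = 14.112 / 98.189 × 100 = 14.37%.

14.37%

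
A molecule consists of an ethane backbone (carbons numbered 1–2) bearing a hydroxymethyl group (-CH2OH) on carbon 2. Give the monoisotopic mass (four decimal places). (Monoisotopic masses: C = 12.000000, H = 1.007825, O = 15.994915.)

60.0575

Atom tally by fragment:
  CH3 → C:1 H:3
  CH2CH2OH → C:2 H:5 O:1
Element totals:
  C: 3
  H: 8
  O: 1
Molecular formula: C3H8O.
  M = 3(12.0) + 8(1.007825) + 15.994915
    = 36.000000 + 8.062600 + 15.994915 = 60.057515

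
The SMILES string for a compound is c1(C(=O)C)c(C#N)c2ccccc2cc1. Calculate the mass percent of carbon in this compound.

Atom tally by fragment:
  naphthalene ring system core → C:10 H:8
  (− 2 ring H displaced by substituents)
  + COCH3 → C:2 H:3 O:1
  + CN → C:1 N:1
Element totals:
  C: 13
  H: 9
  N: 1
  O: 1
Molecular formula: C13H9NO.
Molar mass = 195.221 g/mol.
Mass from C: 13 × 12.011 = 156.143 g/mol.
%C = 156.143 / 195.221 × 100 = 79.98%.

79.98%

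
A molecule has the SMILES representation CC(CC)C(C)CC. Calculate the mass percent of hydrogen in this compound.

Atom tally by fragment:
  CH3 → C:1 H:3
  CH(C2H5) → C:3 H:6
  CH(CH3) → C:2 H:4
  CH2 → C:1 H:2
  CH3 → C:1 H:3
Element totals:
  C: 8
  H: 18
Molecular formula: C8H18.
Molar mass = 114.232 g/mol.
Mass from H: 18 × 1.008 = 18.144 g/mol.
%H = 18.144 / 114.232 × 100 = 15.88%.

15.88%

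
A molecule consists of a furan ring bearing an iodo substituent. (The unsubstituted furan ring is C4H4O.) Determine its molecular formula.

C4H3IO

Atom tally by fragment:
  furan ring core → C:4 H:4 O:1
  (− 1 ring H displaced by substituents)
  + I → I:1
Element totals:
  C: 4
  H: 3
  I: 1
  O: 1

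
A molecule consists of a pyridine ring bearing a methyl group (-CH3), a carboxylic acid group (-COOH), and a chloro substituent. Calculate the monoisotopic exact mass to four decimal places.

Atom tally by fragment:
  pyridine ring core → C:5 H:5 N:1
  (− 3 ring H displaced by substituents)
  + CH3 → C:1 H:3
  + COOH → C:1 H:1 O:2
  + Cl → Cl:1
Element totals:
  C: 7
  H: 6
  Cl: 1
  N: 1
  O: 2
Molecular formula: C7H6ClNO2.
  M = 7(12.0) + 6(1.007825) + 34.968853 + 14.003074 + 2(15.994915)
    = 84.000000 + 6.046950 + 34.968853 + 14.003074 + 31.989830 = 171.008707

171.0087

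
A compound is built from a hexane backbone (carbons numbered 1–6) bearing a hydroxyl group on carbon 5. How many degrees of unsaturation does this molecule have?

0

Atom tally by fragment:
  CH3 → C:1 H:3
  CH2 → C:1 H:2
  CH2 → C:1 H:2
  CH2 → C:1 H:2
  CH(OH) → C:1 H:2 O:1
  CH3 → C:1 H:3
Element totals:
  C: 6
  H: 14
  O: 1
Molecular formula: C6H14O.
DoU = (2C + 2 + N − H − X) / 2 = (2·6 + 2 + 0 − 14 − 0) / 2 = 0.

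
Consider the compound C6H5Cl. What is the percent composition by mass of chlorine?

Element totals:
  C: 6
  H: 5
  Cl: 1
Molecular formula: C6H5Cl.
Molar mass = 112.556 g/mol.
Mass from Cl: 1 × 35.45 = 35.450 g/mol.
%Cl = 35.450 / 112.556 × 100 = 31.50%.

31.50%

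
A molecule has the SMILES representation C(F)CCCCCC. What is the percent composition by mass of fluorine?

16.07%

Atom tally by fragment:
  FCH2 → C:1 H:2 F:1
  CH2 → C:1 H:2
  CH2 → C:1 H:2
  CH2 → C:1 H:2
  CH2 → C:1 H:2
  CH2 → C:1 H:2
  CH3 → C:1 H:3
Element totals:
  C: 7
  H: 15
  F: 1
Molecular formula: C7H15F.
Molar mass = 118.195 g/mol.
Mass from F: 1 × 18.998 = 18.998 g/mol.
%F = 18.998 / 118.195 × 100 = 16.07%.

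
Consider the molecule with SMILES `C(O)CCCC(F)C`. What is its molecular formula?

Atom tally by fragment:
  HOCH2 → C:1 H:3 O:1
  CH2 → C:1 H:2
  CH2 → C:1 H:2
  CH2 → C:1 H:2
  CH(F) → C:1 H:1 F:1
  CH3 → C:1 H:3
Element totals:
  C: 6
  H: 13
  F: 1
  O: 1

C6H13FO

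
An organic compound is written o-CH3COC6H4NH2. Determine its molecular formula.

Atom tally by fragment:
  benzene ring core → C:6 H:6
  (− 2 ring H displaced by substituents)
  + COCH3 → C:2 H:3 O:1
  + NH2 → N:1 H:2
Element totals:
  C: 8
  H: 9
  N: 1
  O: 1

C8H9NO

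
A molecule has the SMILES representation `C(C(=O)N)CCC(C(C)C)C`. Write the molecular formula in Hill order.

Atom tally by fragment:
  H2NOCCH2 → C:2 H:4 O:1 N:1
  CH2 → C:1 H:2
  CH2 → C:1 H:2
  CH(CH(CH3)2) → C:4 H:8
  CH3 → C:1 H:3
Element totals:
  C: 9
  H: 19
  N: 1
  O: 1

C9H19NO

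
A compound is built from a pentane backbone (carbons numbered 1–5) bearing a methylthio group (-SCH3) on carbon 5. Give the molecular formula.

Atom tally by fragment:
  CH3 → C:1 H:3
  CH2 → C:1 H:2
  CH2 → C:1 H:2
  CH2 → C:1 H:2
  CH2SCH3 → C:2 H:5 S:1
Element totals:
  C: 6
  H: 14
  S: 1

C6H14S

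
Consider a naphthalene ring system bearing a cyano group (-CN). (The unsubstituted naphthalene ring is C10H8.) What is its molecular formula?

Atom tally by fragment:
  naphthalene ring system core → C:10 H:8
  (− 1 ring H displaced by substituents)
  + CN → C:1 N:1
Element totals:
  C: 11
  H: 7
  N: 1

C11H7N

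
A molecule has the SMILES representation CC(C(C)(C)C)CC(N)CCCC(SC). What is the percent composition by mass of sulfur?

Atom tally by fragment:
  CH3 → C:1 H:3
  CH(C(CH3)3) → C:5 H:10
  CH2 → C:1 H:2
  CH(NH2) → C:1 H:3 N:1
  CH2 → C:1 H:2
  CH2 → C:1 H:2
  CH2 → C:1 H:2
  CH2SCH3 → C:2 H:5 S:1
Element totals:
  C: 13
  H: 29
  N: 1
  S: 1
Molecular formula: C13H29NS.
Molar mass = 231.442 g/mol.
Mass from S: 1 × 32.06 = 32.060 g/mol.
%S = 32.060 / 231.442 × 100 = 13.85%.

13.85%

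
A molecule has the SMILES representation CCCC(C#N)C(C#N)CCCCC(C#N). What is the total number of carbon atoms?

Atom tally by fragment:
  CH3 → C:1 H:3
  CH2 → C:1 H:2
  CH2 → C:1 H:2
  CH(CN) → C:2 H:1 N:1
  CH(CN) → C:2 H:1 N:1
  CH2 → C:1 H:2
  CH2 → C:1 H:2
  CH2 → C:1 H:2
  CH2 → C:1 H:2
  CH2CN → C:2 H:2 N:1
Element totals:
  C: 13
  H: 19
  N: 3

13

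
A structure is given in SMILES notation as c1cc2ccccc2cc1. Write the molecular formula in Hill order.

C10H8

Atom tally by fragment:
  naphthalene ring system core → C:10 H:8
Element totals:
  C: 10
  H: 8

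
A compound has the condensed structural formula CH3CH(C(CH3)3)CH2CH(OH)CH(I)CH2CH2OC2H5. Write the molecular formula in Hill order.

Atom tally by fragment:
  CH3 → C:1 H:3
  CH(C(CH3)3) → C:5 H:10
  CH2 → C:1 H:2
  CH(OH) → C:1 H:2 O:1
  CH(I) → C:1 H:1 I:1
  CH2 → C:1 H:2
  CH2OC2H5 → C:3 H:7 O:1
Element totals:
  C: 13
  H: 27
  I: 1
  O: 2

C13H27IO2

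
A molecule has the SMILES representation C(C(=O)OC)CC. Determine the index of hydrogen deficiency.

1

Atom tally by fragment:
  CH3OOCCH2 → C:3 H:5 O:2
  CH2 → C:1 H:2
  CH3 → C:1 H:3
Element totals:
  C: 5
  H: 10
  O: 2
Molecular formula: C5H10O2.
DoU = (2C + 2 + N − H − X) / 2 = (2·5 + 2 + 0 − 10 − 0) / 2 = 1.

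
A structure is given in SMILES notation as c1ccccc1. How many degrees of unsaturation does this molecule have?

Atom tally by fragment:
  benzene ring core → C:6 H:6
Element totals:
  C: 6
  H: 6
Molecular formula: C6H6.
DoU = (2C + 2 + N − H − X) / 2 = (2·6 + 2 + 0 − 6 − 0) / 2 = 4.

4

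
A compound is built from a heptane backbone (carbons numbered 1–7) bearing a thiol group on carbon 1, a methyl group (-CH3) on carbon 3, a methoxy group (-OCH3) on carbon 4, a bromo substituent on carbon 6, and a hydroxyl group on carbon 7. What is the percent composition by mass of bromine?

Atom tally by fragment:
  HSCH2 → C:1 H:3 S:1
  CH2 → C:1 H:2
  CH(CH3) → C:2 H:4
  CH(OCH3) → C:2 H:4 O:1
  CH2 → C:1 H:2
  CH(Br) → C:1 H:1 Br:1
  CH2OH → C:1 H:3 O:1
Element totals:
  C: 9
  H: 19
  Br: 1
  O: 2
  S: 1
Molecular formula: C9H19BrO2S.
Molar mass = 271.213 g/mol.
Mass from Br: 1 × 79.904 = 79.904 g/mol.
%Br = 79.904 / 271.213 × 100 = 29.46%.

29.46%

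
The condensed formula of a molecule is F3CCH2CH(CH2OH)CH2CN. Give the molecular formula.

Atom tally by fragment:
  F3CCH2 → C:2 H:2 F:3
  CH(CH2OH) → C:2 H:4 O:1
  CH2CN → C:2 H:2 N:1
Element totals:
  C: 6
  H: 8
  F: 3
  N: 1
  O: 1

C6H8F3NO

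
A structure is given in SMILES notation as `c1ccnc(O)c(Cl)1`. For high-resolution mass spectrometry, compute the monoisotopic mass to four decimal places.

128.9981

Atom tally by fragment:
  pyridine ring core → C:5 H:5 N:1
  (− 2 ring H displaced by substituents)
  + OH → O:1 H:1
  + Cl → Cl:1
Element totals:
  C: 5
  H: 4
  Cl: 1
  N: 1
  O: 1
Molecular formula: C5H4ClNO.
  M = 5(12.0) + 4(1.007825) + 34.968853 + 14.003074 + 15.994915
    = 60.000000 + 4.031300 + 34.968853 + 14.003074 + 15.994915 = 128.998142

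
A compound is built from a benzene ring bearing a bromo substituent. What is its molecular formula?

C6H5Br

Atom tally by fragment:
  benzene ring core → C:6 H:6
  (− 1 ring H displaced by substituents)
  + Br → Br:1
Element totals:
  C: 6
  H: 5
  Br: 1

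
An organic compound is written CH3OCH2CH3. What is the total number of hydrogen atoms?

Atom tally by fragment:
  CH3OCH2 → C:2 H:5 O:1
  CH3 → C:1 H:3
Element totals:
  C: 3
  H: 8
  O: 1

8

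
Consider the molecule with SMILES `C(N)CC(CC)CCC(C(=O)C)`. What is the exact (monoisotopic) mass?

Atom tally by fragment:
  H2NCH2 → C:1 H:4 N:1
  CH2 → C:1 H:2
  CH(C2H5) → C:3 H:6
  CH2 → C:1 H:2
  CH2 → C:1 H:2
  CH2COCH3 → C:3 H:5 O:1
Element totals:
  C: 10
  H: 21
  N: 1
  O: 1
Molecular formula: C10H21NO.
  M = 10(12.0) + 21(1.007825) + 14.003074 + 15.994915
    = 120.000000 + 21.164325 + 14.003074 + 15.994915 = 171.162314

171.1623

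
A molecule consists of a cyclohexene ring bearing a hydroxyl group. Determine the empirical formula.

Atom tally by fragment:
  cyclohexene ring core → C:6 H:10
  (− 1 ring H displaced by substituents)
  + OH → O:1 H:1
Element totals:
  C: 6
  H: 10
  O: 1
Molecular formula: C6H10O.
gcd of subscripts (6, 10, 1) = 1, so the empirical formula equals the molecular formula.

C6H10O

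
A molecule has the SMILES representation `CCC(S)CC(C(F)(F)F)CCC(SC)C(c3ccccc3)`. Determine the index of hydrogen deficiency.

Atom tally by fragment:
  CH3 → C:1 H:3
  CH2 → C:1 H:2
  CH(SH) → C:1 H:2 S:1
  CH2 → C:1 H:2
  CH(CF3) → C:2 H:1 F:3
  CH2 → C:1 H:2
  CH2 → C:1 H:2
  CH(SCH3) → C:2 H:4 S:1
  CH2C6H5 → C:7 H:7
Element totals:
  C: 17
  H: 25
  F: 3
  S: 2
Molecular formula: C17H25F3S2.
DoU = (2C + 2 + N − H − X) / 2 = (2·17 + 2 + 0 − 25 − 3) / 2 = 4.

4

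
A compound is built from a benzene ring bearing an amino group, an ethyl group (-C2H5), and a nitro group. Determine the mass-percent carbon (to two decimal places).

57.82%

Atom tally by fragment:
  benzene ring core → C:6 H:6
  (− 3 ring H displaced by substituents)
  + NH2 → N:1 H:2
  + C2H5 → C:2 H:5
  + NO2 → N:1 O:2
Element totals:
  C: 8
  H: 10
  N: 2
  O: 2
Molecular formula: C8H10N2O2.
Molar mass = 166.180 g/mol.
Mass from C: 8 × 12.011 = 96.088 g/mol.
%C = 96.088 / 166.180 × 100 = 57.82%.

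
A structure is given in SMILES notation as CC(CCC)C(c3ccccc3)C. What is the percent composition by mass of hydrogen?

Atom tally by fragment:
  CH3 → C:1 H:3
  CH(CH2CH2CH3) → C:4 H:8
  CH(C6H5) → C:7 H:6
  CH3 → C:1 H:3
Element totals:
  C: 13
  H: 20
Molecular formula: C13H20.
Molar mass = 176.303 g/mol.
Mass from H: 20 × 1.008 = 20.160 g/mol.
%H = 20.160 / 176.303 × 100 = 11.43%.

11.43%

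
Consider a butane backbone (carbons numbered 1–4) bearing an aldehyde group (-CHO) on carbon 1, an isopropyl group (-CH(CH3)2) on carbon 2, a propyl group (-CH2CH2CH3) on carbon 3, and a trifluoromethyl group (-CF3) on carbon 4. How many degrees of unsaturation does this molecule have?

1

Atom tally by fragment:
  OHCCH2 → C:2 H:3 O:1
  CH(CH(CH3)2) → C:4 H:8
  CH(CH2CH2CH3) → C:4 H:8
  CH2CF3 → C:2 H:2 F:3
Element totals:
  C: 12
  H: 21
  F: 3
  O: 1
Molecular formula: C12H21F3O.
DoU = (2C + 2 + N − H − X) / 2 = (2·12 + 2 + 0 − 21 − 3) / 2 = 1.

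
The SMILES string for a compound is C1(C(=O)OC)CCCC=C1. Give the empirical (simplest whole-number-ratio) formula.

C4H6O

Atom tally by fragment:
  cyclohexene ring core → C:6 H:10
  (− 1 ring H displaced by substituents)
  + COOCH3 → C:2 H:3 O:2
Element totals:
  C: 8
  H: 12
  O: 2
Molecular formula: C8H12O2.
gcd of subscripts = 2; dividing each by 2:
  C: 8/2 = 4
  H: 12/2 = 6
  O: 2/2 = 1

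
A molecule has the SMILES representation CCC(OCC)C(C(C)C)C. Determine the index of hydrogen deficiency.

0

Atom tally by fragment:
  CH3 → C:1 H:3
  CH2 → C:1 H:2
  CH(OC2H5) → C:3 H:6 O:1
  CH(CH(CH3)2) → C:4 H:8
  CH3 → C:1 H:3
Element totals:
  C: 10
  H: 22
  O: 1
Molecular formula: C10H22O.
DoU = (2C + 2 + N − H − X) / 2 = (2·10 + 2 + 0 − 22 − 0) / 2 = 0.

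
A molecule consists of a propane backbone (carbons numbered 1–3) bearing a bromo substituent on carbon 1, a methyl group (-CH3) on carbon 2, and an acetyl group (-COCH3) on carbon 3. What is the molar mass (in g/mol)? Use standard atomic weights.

Atom tally by fragment:
  BrCH2 → C:1 H:2 Br:1
  CH(CH3) → C:2 H:4
  CH2COCH3 → C:3 H:5 O:1
Element totals:
  C: 6
  H: 11
  Br: 1
  O: 1
Molecular formula: C6H11BrO.
  M = 6(12.011) + 11(1.008) + 79.904 + 15.999
    = 72.066 + 11.088 + 79.904 + 15.999 = 179.057

179.06 g/mol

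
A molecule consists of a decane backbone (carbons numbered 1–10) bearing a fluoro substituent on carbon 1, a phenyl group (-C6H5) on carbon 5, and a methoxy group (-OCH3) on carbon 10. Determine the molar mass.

Atom tally by fragment:
  FCH2 → C:1 H:2 F:1
  CH2 → C:1 H:2
  CH2 → C:1 H:2
  CH2 → C:1 H:2
  CH(C6H5) → C:7 H:6
  CH2 → C:1 H:2
  CH2 → C:1 H:2
  CH2 → C:1 H:2
  CH2 → C:1 H:2
  CH2OCH3 → C:2 H:5 O:1
Element totals:
  C: 17
  H: 27
  F: 1
  O: 1
Molecular formula: C17H27FO.
  M = 17(12.011) + 27(1.008) + 18.998 + 15.999
    = 204.187 + 27.216 + 18.998 + 15.999 = 266.400

266.40 g/mol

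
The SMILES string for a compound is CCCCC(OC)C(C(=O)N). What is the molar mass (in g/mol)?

159.23 g/mol

Atom tally by fragment:
  CH3 → C:1 H:3
  CH2 → C:1 H:2
  CH2 → C:1 H:2
  CH2 → C:1 H:2
  CH(OCH3) → C:2 H:4 O:1
  CH2CONH2 → C:2 H:4 O:1 N:1
Element totals:
  C: 8
  H: 17
  N: 1
  O: 2
Molecular formula: C8H17NO2.
  M = 8(12.011) + 17(1.008) + 14.007 + 2(15.999)
    = 96.088 + 17.136 + 14.007 + 31.998 = 159.229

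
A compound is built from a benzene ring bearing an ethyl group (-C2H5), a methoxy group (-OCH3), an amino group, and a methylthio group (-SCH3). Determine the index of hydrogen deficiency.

4

Atom tally by fragment:
  benzene ring core → C:6 H:6
  (− 4 ring H displaced by substituents)
  + C2H5 → C:2 H:5
  + OCH3 → C:1 H:3 O:1
  + NH2 → N:1 H:2
  + SCH3 → C:1 H:3 S:1
Element totals:
  C: 10
  H: 15
  N: 1
  O: 1
  S: 1
Molecular formula: C10H15NOS.
DoU = (2C + 2 + N − H − X) / 2 = (2·10 + 2 + 1 − 15 − 0) / 2 = 4.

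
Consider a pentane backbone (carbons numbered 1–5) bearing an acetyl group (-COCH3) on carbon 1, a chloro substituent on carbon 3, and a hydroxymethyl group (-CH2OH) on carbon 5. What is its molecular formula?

Atom tally by fragment:
  CH3COCH2 → C:3 H:5 O:1
  CH2 → C:1 H:2
  CH(Cl) → C:1 H:1 Cl:1
  CH2 → C:1 H:2
  CH2CH2OH → C:2 H:5 O:1
Element totals:
  C: 8
  H: 15
  Cl: 1
  O: 2

C8H15ClO2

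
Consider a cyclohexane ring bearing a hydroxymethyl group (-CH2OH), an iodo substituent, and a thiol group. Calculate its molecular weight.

Atom tally by fragment:
  cyclohexane ring core → C:6 H:12
  (− 3 ring H displaced by substituents)
  + CH2OH → C:1 H:3 O:1
  + I → I:1
  + SH → S:1 H:1
Element totals:
  C: 7
  H: 13
  I: 1
  O: 1
  S: 1
Molecular formula: C7H13IOS.
  M = 7(12.011) + 13(1.008) + 126.904 + 15.999 + 32.06
    = 84.077 + 13.104 + 126.904 + 15.999 + 32.060 = 272.144

272.14 g/mol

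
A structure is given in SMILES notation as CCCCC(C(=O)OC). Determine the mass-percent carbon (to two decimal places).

Atom tally by fragment:
  CH3 → C:1 H:3
  CH2 → C:1 H:2
  CH2 → C:1 H:2
  CH2 → C:1 H:2
  CH2COOCH3 → C:3 H:5 O:2
Element totals:
  C: 7
  H: 14
  O: 2
Molecular formula: C7H14O2.
Molar mass = 130.187 g/mol.
Mass from C: 7 × 12.011 = 84.077 g/mol.
%C = 84.077 / 130.187 × 100 = 64.58%.

64.58%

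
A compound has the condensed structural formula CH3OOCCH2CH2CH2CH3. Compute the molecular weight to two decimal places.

Atom tally by fragment:
  CH3OOCCH2 → C:3 H:5 O:2
  CH2 → C:1 H:2
  CH2 → C:1 H:2
  CH3 → C:1 H:3
Element totals:
  C: 6
  H: 12
  O: 2
Molecular formula: C6H12O2.
  M = 6(12.011) + 12(1.008) + 2(15.999)
    = 72.066 + 12.096 + 31.998 = 116.160

116.16 g/mol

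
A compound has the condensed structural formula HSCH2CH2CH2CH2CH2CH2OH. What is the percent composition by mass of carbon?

53.69%

Atom tally by fragment:
  HSCH2 → C:1 H:3 S:1
  CH2 → C:1 H:2
  CH2 → C:1 H:2
  CH2 → C:1 H:2
  CH2 → C:1 H:2
  CH2OH → C:1 H:3 O:1
Element totals:
  C: 6
  H: 14
  O: 1
  S: 1
Molecular formula: C6H14OS.
Molar mass = 134.237 g/mol.
Mass from C: 6 × 12.011 = 72.066 g/mol.
%C = 72.066 / 134.237 × 100 = 53.69%.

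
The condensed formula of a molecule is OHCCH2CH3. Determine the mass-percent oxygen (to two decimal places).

Element totals:
  C: 3
  H: 6
  O: 1
Molecular formula: C3H6O.
Molar mass = 58.080 g/mol.
Mass from O: 1 × 15.999 = 15.999 g/mol.
%O = 15.999 / 58.080 × 100 = 27.55%.

27.55%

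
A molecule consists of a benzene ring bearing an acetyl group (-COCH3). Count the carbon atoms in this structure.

Atom tally by fragment:
  benzene ring core → C:6 H:6
  (− 1 ring H displaced by substituents)
  + COCH3 → C:2 H:3 O:1
Element totals:
  C: 8
  H: 8
  O: 1

8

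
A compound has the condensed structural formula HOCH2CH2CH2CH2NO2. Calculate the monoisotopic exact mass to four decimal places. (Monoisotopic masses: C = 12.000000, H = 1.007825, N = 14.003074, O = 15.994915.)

119.0582

Element totals:
  C: 4
  H: 9
  N: 1
  O: 3
Molecular formula: C4H9NO3.
  M = 4(12.0) + 9(1.007825) + 14.003074 + 3(15.994915)
    = 48.000000 + 9.070425 + 14.003074 + 47.984745 = 119.058244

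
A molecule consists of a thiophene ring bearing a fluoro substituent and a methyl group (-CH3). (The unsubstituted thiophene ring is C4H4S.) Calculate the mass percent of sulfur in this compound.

Atom tally by fragment:
  thiophene ring core → C:4 H:4 S:1
  (− 2 ring H displaced by substituents)
  + F → F:1
  + CH3 → C:1 H:3
Element totals:
  C: 5
  H: 5
  F: 1
  S: 1
Molecular formula: C5H5FS.
Molar mass = 116.153 g/mol.
Mass from S: 1 × 32.06 = 32.060 g/mol.
%S = 32.060 / 116.153 × 100 = 27.60%.

27.60%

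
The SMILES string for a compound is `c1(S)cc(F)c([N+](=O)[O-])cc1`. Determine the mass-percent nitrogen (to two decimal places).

8.09%

Atom tally by fragment:
  benzene ring core → C:6 H:6
  (− 3 ring H displaced by substituents)
  + SH → S:1 H:1
  + F → F:1
  + NO2 → N:1 O:2
Element totals:
  C: 6
  H: 4
  F: 1
  N: 1
  O: 2
  S: 1
Molecular formula: C6H4FNO2S.
Molar mass = 173.161 g/mol.
Mass from N: 1 × 14.007 = 14.007 g/mol.
%N = 14.007 / 173.161 × 100 = 8.09%.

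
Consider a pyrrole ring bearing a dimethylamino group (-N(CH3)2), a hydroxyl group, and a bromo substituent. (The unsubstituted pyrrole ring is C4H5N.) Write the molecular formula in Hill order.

Atom tally by fragment:
  pyrrole ring core → C:4 H:5 N:1
  (− 3 ring H displaced by substituents)
  + N(CH3)2 → N:1 C:2 H:6
  + OH → O:1 H:1
  + Br → Br:1
Element totals:
  C: 6
  H: 9
  Br: 1
  N: 2
  O: 1

C6H9BrN2O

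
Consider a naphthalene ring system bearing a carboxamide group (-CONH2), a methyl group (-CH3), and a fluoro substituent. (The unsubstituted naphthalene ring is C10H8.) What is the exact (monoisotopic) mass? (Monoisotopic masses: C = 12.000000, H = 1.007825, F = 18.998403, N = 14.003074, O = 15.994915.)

Atom tally by fragment:
  naphthalene ring system core → C:10 H:8
  (− 3 ring H displaced by substituents)
  + CONH2 → C:1 H:2 O:1 N:1
  + CH3 → C:1 H:3
  + F → F:1
Element totals:
  C: 12
  H: 10
  F: 1
  N: 1
  O: 1
Molecular formula: C12H10FNO.
  M = 12(12.0) + 10(1.007825) + 18.998403 + 14.003074 + 15.994915
    = 144.000000 + 10.078250 + 18.998403 + 14.003074 + 15.994915 = 203.074642

203.0746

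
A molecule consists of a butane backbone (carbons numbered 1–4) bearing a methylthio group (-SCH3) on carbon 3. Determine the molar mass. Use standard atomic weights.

104.21 g/mol

Atom tally by fragment:
  CH3 → C:1 H:3
  CH2 → C:1 H:2
  CH(SCH3) → C:2 H:4 S:1
  CH3 → C:1 H:3
Element totals:
  C: 5
  H: 12
  S: 1
Molecular formula: C5H12S.
  M = 5(12.011) + 12(1.008) + 32.06
    = 60.055 + 12.096 + 32.060 = 104.211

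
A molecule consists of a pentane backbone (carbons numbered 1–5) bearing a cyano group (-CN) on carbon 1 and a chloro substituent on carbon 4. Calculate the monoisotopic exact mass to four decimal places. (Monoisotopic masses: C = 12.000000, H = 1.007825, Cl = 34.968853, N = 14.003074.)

Atom tally by fragment:
  NCCH2 → C:2 H:2 N:1
  CH2 → C:1 H:2
  CH2 → C:1 H:2
  CH(Cl) → C:1 H:1 Cl:1
  CH3 → C:1 H:3
Element totals:
  C: 6
  H: 10
  Cl: 1
  N: 1
Molecular formula: C6H10ClN.
  M = 6(12.0) + 10(1.007825) + 34.968853 + 14.003074
    = 72.000000 + 10.078250 + 34.968853 + 14.003074 = 131.050177

131.0502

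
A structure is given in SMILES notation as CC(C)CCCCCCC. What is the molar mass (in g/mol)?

142.29 g/mol

Atom tally by fragment:
  CH3 → C:1 H:3
  CH(CH3) → C:2 H:4
  CH2 → C:1 H:2
  CH2 → C:1 H:2
  CH2 → C:1 H:2
  CH2 → C:1 H:2
  CH2 → C:1 H:2
  CH2 → C:1 H:2
  CH3 → C:1 H:3
Element totals:
  C: 10
  H: 22
Molecular formula: C10H22.
  M = 10(12.011) + 22(1.008)
    = 120.110 + 22.176 = 142.286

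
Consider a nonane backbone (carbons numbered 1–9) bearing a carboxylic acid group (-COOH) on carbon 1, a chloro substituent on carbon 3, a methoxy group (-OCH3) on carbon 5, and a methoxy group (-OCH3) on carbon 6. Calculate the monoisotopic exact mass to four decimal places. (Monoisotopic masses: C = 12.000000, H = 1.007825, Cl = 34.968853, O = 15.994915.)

Atom tally by fragment:
  HOOCCH2 → C:2 H:3 O:2
  CH2 → C:1 H:2
  CH(Cl) → C:1 H:1 Cl:1
  CH2 → C:1 H:2
  CH(OCH3) → C:2 H:4 O:1
  CH(OCH3) → C:2 H:4 O:1
  CH2 → C:1 H:2
  CH2 → C:1 H:2
  CH3 → C:1 H:3
Element totals:
  C: 12
  H: 23
  Cl: 1
  O: 4
Molecular formula: C12H23ClO4.
  M = 12(12.0) + 23(1.007825) + 34.968853 + 4(15.994915)
    = 144.000000 + 23.179975 + 34.968853 + 63.979660 = 266.128488

266.1285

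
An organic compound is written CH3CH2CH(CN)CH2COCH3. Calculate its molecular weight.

Atom tally by fragment:
  CH3 → C:1 H:3
  CH2 → C:1 H:2
  CH(CN) → C:2 H:1 N:1
  CH2COCH3 → C:3 H:5 O:1
Element totals:
  C: 7
  H: 11
  N: 1
  O: 1
Molecular formula: C7H11NO.
  M = 7(12.011) + 11(1.008) + 14.007 + 15.999
    = 84.077 + 11.088 + 14.007 + 15.999 = 125.171

125.17 g/mol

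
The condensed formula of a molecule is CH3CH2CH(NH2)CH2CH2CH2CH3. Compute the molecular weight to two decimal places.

Atom tally by fragment:
  CH3 → C:1 H:3
  CH2 → C:1 H:2
  CH(NH2) → C:1 H:3 N:1
  CH2 → C:1 H:2
  CH2 → C:1 H:2
  CH2 → C:1 H:2
  CH3 → C:1 H:3
Element totals:
  C: 7
  H: 17
  N: 1
Molecular formula: C7H17N.
  M = 7(12.011) + 17(1.008) + 14.007
    = 84.077 + 17.136 + 14.007 = 115.220

115.22 g/mol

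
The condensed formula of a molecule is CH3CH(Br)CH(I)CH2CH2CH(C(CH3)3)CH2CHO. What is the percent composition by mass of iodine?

32.61%

Atom tally by fragment:
  CH3 → C:1 H:3
  CH(Br) → C:1 H:1 Br:1
  CH(I) → C:1 H:1 I:1
  CH2 → C:1 H:2
  CH2 → C:1 H:2
  CH(C(CH3)3) → C:5 H:10
  CH2CHO → C:2 H:3 O:1
Element totals:
  C: 12
  H: 22
  Br: 1
  I: 1
  O: 1
Molecular formula: C12H22BrIO.
Molar mass = 389.115 g/mol.
Mass from I: 1 × 126.904 = 126.904 g/mol.
%I = 126.904 / 389.115 × 100 = 32.61%.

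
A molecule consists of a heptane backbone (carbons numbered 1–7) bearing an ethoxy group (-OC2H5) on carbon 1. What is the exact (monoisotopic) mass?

144.1514

Atom tally by fragment:
  C2H5OCH2 → C:3 H:7 O:1
  CH2 → C:1 H:2
  CH2 → C:1 H:2
  CH2 → C:1 H:2
  CH2 → C:1 H:2
  CH2 → C:1 H:2
  CH3 → C:1 H:3
Element totals:
  C: 9
  H: 20
  O: 1
Molecular formula: C9H20O.
  M = 9(12.0) + 20(1.007825) + 15.994915
    = 108.000000 + 20.156500 + 15.994915 = 144.151415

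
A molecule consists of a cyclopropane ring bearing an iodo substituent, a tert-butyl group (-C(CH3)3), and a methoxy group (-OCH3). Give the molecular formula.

C8H15IO

Atom tally by fragment:
  cyclopropane ring core → C:3 H:6
  (− 3 ring H displaced by substituents)
  + I → I:1
  + C(CH3)3 → C:4 H:9
  + OCH3 → C:1 H:3 O:1
Element totals:
  C: 8
  H: 15
  I: 1
  O: 1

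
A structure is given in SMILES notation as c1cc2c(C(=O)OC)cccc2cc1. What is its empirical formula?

Atom tally by fragment:
  naphthalene ring system core → C:10 H:8
  (− 1 ring H displaced by substituents)
  + COOCH3 → C:2 H:3 O:2
Element totals:
  C: 12
  H: 10
  O: 2
Molecular formula: C12H10O2.
gcd of subscripts = 2; dividing each by 2:
  C: 12/2 = 6
  H: 10/2 = 5
  O: 2/2 = 1

C6H5O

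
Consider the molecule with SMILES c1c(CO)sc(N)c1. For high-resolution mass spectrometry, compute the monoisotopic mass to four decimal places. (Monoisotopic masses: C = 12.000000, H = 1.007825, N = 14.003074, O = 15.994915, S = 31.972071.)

Atom tally by fragment:
  thiophene ring core → C:4 H:4 S:1
  (− 2 ring H displaced by substituents)
  + CH2OH → C:1 H:3 O:1
  + NH2 → N:1 H:2
Element totals:
  C: 5
  H: 7
  N: 1
  O: 1
  S: 1
Molecular formula: C5H7NOS.
  M = 5(12.0) + 7(1.007825) + 14.003074 + 15.994915 + 31.972071
    = 60.000000 + 7.054775 + 14.003074 + 15.994915 + 31.972071 = 129.024835

129.0248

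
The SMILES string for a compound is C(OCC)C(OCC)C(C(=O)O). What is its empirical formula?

C2H4O

Atom tally by fragment:
  C2H5OCH2 → C:3 H:7 O:1
  CH(OC2H5) → C:3 H:6 O:1
  CH2COOH → C:2 H:3 O:2
Element totals:
  C: 8
  H: 16
  O: 4
Molecular formula: C8H16O4.
gcd of subscripts = 4; dividing each by 4:
  C: 8/4 = 2
  H: 16/4 = 4
  O: 4/4 = 1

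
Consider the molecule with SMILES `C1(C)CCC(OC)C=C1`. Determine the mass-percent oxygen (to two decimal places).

12.68%

Atom tally by fragment:
  cyclohexene ring core → C:6 H:10
  (− 2 ring H displaced by substituents)
  + CH3 → C:1 H:3
  + OCH3 → C:1 H:3 O:1
Element totals:
  C: 8
  H: 14
  O: 1
Molecular formula: C8H14O.
Molar mass = 126.199 g/mol.
Mass from O: 1 × 15.999 = 15.999 g/mol.
%O = 15.999 / 126.199 × 100 = 12.68%.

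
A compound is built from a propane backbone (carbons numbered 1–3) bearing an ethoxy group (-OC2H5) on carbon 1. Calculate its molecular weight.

88.15 g/mol

Atom tally by fragment:
  C2H5OCH2 → C:3 H:7 O:1
  CH2 → C:1 H:2
  CH3 → C:1 H:3
Element totals:
  C: 5
  H: 12
  O: 1
Molecular formula: C5H12O.
  M = 5(12.011) + 12(1.008) + 15.999
    = 60.055 + 12.096 + 15.999 = 88.150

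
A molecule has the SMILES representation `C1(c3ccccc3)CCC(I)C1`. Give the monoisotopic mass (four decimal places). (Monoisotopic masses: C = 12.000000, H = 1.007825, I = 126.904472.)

Atom tally by fragment:
  cyclopentane ring core → C:5 H:10
  (− 2 ring H displaced by substituents)
  + C6H5 → C:6 H:5
  + I → I:1
Element totals:
  C: 11
  H: 13
  I: 1
Molecular formula: C11H13I.
  M = 11(12.0) + 13(1.007825) + 126.904472
    = 132.000000 + 13.101725 + 126.904472 = 272.006197

272.0062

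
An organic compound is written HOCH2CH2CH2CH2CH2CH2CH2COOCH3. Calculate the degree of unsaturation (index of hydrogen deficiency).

Element totals:
  C: 9
  H: 18
  O: 3
Molecular formula: C9H18O3.
DoU = (2C + 2 + N − H − X) / 2 = (2·9 + 2 + 0 − 18 − 0) / 2 = 1.

1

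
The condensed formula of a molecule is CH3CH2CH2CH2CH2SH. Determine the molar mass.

Element totals:
  C: 5
  H: 12
  S: 1
Molecular formula: C5H12S.
  M = 5(12.011) + 12(1.008) + 32.06
    = 60.055 + 12.096 + 32.060 = 104.211

104.21 g/mol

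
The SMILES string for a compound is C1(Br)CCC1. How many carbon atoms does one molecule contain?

4

Atom tally by fragment:
  cyclobutane ring core → C:4 H:8
  (− 1 ring H displaced by substituents)
  + Br → Br:1
Element totals:
  C: 4
  H: 7
  Br: 1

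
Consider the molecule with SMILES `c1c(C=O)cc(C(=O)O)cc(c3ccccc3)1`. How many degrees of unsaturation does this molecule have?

10

Atom tally by fragment:
  benzene ring core → C:6 H:6
  (− 3 ring H displaced by substituents)
  + CHO → C:1 H:1 O:1
  + COOH → C:1 H:1 O:2
  + C6H5 → C:6 H:5
Element totals:
  C: 14
  H: 10
  O: 3
Molecular formula: C14H10O3.
DoU = (2C + 2 + N − H − X) / 2 = (2·14 + 2 + 0 − 10 − 0) / 2 = 10.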